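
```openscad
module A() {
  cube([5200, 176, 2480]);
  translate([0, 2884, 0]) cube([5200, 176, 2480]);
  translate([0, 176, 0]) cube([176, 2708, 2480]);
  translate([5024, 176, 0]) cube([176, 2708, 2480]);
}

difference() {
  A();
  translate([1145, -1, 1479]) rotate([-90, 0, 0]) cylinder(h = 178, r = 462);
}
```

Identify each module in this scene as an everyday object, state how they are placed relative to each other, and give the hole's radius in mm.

A is a house frame. The house frame has a circular hole through its front wall. The hole's radius is 462 mm.

The subtracted cylinder has r = 462 mm.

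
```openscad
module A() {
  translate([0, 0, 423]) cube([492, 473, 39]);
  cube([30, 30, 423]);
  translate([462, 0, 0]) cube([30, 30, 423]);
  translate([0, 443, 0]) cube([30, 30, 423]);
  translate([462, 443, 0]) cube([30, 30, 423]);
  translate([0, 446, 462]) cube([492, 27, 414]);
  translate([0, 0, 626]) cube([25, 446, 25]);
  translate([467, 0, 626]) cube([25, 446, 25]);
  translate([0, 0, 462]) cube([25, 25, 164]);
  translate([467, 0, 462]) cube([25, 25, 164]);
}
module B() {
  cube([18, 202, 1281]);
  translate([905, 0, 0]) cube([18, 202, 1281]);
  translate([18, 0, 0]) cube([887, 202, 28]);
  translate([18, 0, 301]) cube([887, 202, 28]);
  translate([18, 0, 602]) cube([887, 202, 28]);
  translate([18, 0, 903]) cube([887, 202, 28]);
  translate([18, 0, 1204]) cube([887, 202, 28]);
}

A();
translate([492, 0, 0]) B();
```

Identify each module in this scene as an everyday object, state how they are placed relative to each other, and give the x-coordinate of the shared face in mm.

A is a chair. B is a bookshelf. The bookshelf is against the chair's +x side, with their −y faces flush. The x-coordinate of the shared face is 492 mm.

The chair's +x face and the bookshelf's −x face are both at x = 492 mm.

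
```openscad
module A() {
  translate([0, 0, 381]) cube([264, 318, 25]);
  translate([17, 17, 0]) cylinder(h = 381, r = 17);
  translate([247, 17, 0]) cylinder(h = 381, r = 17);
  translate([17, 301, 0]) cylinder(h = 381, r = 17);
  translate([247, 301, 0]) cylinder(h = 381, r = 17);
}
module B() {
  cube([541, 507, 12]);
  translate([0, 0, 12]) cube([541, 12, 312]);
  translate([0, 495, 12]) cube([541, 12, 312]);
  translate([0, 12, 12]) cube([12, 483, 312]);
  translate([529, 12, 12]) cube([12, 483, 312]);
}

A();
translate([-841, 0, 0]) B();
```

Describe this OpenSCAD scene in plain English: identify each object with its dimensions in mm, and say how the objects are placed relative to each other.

A is a four-legged stool. The seat is a 264×318×25 mm slab whose top surface is at z = 406 mm; four round legs, each 34 mm in diameter, run from the floor (z = 0) to the underside of the seat, each leg's axis is inset half a diameter from the nearest pair of seat edges (so the leg's bounding box is flush with the corner).

B is an open-topped rectangular box: outside dimensions 541×507×324 mm, with a uniform wall and base thickness of 12 mm. The base is a full 541×507 slab on the floor; four walls sit on top of the base. The front and back walls (the −y and +y sides) span the full width; the two side walls fit between them.

The open box is on the floor beside the stool on its −x side.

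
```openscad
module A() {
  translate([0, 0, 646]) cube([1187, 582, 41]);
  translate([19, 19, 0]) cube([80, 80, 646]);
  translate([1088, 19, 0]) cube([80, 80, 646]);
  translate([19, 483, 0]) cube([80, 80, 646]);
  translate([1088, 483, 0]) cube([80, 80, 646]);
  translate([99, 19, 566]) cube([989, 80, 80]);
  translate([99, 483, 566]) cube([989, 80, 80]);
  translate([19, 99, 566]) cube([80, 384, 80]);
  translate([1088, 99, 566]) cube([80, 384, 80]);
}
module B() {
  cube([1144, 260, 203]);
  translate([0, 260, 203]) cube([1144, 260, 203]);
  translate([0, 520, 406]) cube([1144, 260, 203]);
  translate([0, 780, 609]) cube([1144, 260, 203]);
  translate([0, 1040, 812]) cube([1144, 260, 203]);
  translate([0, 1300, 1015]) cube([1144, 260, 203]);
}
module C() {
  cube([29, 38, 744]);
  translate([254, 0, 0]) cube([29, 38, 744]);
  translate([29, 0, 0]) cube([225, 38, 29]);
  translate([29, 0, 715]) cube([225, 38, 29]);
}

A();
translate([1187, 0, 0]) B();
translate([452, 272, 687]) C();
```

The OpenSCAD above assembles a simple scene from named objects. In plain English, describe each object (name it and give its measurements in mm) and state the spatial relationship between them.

A is a table: top 1187 mm (x) × 582 mm (y), 41 mm thick, upper face at z = 687 mm, on four 80×80 mm square legs, each inset 19 mm from the nearest pair of top edges, running from z = 0 to the bottom of the top. Four apron rails, 80 mm thick and 80 mm tall, run between adjacent legs with their top edges flush with the underside of the top and their outer faces flush with the legs' outer faces.

B is a straight staircase of 6 solid steps. Each step is 1144 mm wide (x), 260 mm deep (y, the going) and 203 mm tall (the rise). The first step rests on the floor; each subsequent step sits one going further in +y and one rise higher in +z, directly behind and above the previous step with no overlap.

C is a rectangular picture frame lying in the x–z plane (depth along y). The opening is 225 mm wide (x) by 686 mm tall (z), surrounded by a border 29 mm wide on all four sides. The frame is 38 mm deep and is made of two full-height vertical stiles with two horizontal rails fitted between them.

The staircase is against the table's +x side, with their −y faces flush. The picture frame is on top of the table, centred.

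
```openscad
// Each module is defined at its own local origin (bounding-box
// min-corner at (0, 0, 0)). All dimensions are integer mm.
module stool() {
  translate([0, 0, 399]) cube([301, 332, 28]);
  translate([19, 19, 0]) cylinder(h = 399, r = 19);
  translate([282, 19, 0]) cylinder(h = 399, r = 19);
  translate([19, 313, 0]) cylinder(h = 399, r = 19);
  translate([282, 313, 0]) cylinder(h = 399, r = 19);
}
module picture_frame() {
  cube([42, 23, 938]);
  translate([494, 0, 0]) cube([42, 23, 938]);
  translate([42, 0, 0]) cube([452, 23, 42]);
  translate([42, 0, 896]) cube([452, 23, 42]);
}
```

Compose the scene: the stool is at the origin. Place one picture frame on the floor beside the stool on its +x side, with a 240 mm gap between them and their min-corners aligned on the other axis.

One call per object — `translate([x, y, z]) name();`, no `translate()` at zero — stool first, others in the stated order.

stool();
translate([541, 0, 0]) picture_frame();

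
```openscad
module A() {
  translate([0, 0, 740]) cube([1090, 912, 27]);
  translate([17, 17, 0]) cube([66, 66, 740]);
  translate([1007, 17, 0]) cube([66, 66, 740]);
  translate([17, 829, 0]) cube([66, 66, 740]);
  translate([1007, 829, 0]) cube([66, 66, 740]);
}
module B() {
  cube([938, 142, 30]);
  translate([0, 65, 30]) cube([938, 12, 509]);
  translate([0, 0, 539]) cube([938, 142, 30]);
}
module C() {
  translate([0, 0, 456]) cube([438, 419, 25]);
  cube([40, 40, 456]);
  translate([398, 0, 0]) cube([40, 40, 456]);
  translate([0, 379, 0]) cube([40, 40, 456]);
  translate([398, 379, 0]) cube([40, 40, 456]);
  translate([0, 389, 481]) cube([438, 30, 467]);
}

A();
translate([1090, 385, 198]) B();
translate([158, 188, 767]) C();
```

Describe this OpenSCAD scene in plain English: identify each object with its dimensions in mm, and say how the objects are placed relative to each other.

A is a rectangular dining table. The top is 1090×912×27 mm with its upper surface at z = 767 mm. It stands on four 66×66 mm square legs, each inset 17 mm from the nearest pair of top edges, running from the floor to the underside of the top.

B is an I-beam lying along x, 938 mm long. Overall section height 569 mm. Two flanges 142 mm wide (y) and 30 mm thick, one on the floor and one at the top; a web 12 mm thick runs between them, centred on the flange width.

C is a chair. The seat is a 438×419×25 mm slab with its top at z = 481 mm, on four 40×40 mm corner legs (flush with the seat edges, standing on z = 0). A flat backrest 30 mm thick, 467 mm tall, spans the full seat width and rises from the seat top along its +y edge, rear face flush with the rear of the seat.

The I-beam is beside the table with their tops flush at z = 767. The chair is on top of the table.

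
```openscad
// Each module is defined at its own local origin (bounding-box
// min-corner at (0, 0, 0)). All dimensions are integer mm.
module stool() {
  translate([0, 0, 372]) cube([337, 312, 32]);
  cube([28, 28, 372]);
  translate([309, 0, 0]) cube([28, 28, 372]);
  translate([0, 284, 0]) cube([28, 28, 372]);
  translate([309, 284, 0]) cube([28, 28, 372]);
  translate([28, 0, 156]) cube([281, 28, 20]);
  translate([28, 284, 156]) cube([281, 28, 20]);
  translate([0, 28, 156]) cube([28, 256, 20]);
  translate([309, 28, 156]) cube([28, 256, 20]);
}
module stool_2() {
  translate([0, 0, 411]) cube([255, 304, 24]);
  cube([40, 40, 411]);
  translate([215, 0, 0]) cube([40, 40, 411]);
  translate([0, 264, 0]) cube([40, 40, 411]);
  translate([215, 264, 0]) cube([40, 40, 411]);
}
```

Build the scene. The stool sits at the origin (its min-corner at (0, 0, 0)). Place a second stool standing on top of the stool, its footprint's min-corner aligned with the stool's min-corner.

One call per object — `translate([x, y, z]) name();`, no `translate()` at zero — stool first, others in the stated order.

stool();
translate([0, 0, 404]) stool_2();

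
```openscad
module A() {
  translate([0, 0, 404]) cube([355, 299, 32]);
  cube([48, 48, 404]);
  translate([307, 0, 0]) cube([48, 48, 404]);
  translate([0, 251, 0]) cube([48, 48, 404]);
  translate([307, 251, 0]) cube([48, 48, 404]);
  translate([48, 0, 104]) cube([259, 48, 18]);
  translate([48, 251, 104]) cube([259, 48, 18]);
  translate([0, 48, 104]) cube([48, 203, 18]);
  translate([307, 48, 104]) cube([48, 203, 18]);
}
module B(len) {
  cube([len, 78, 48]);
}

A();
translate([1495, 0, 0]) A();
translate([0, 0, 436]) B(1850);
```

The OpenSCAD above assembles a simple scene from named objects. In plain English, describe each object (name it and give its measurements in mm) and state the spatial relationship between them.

A is a simple wooden stool: a rectangular seat 355 mm (x) by 299 mm (y), 32 mm thick, top face at z = 436 mm, on four square legs, each 48×48 mm in cross-section. The legs rest on z = 0, each flush with a corner of the seat. Four stretchers, 48 mm wide and 18 mm tall, connect adjacent legs with their undersides at z = 104 mm, each running between the inner faces of the legs it joins and aligned with the legs' outer faces on the other axis.

B is a rectangular beam 1850 mm long (x), 78 mm deep (y), 48 mm thick (z).

The beam spans the tops of two stools placed 1140 mm apart, resting at z = 436 mm.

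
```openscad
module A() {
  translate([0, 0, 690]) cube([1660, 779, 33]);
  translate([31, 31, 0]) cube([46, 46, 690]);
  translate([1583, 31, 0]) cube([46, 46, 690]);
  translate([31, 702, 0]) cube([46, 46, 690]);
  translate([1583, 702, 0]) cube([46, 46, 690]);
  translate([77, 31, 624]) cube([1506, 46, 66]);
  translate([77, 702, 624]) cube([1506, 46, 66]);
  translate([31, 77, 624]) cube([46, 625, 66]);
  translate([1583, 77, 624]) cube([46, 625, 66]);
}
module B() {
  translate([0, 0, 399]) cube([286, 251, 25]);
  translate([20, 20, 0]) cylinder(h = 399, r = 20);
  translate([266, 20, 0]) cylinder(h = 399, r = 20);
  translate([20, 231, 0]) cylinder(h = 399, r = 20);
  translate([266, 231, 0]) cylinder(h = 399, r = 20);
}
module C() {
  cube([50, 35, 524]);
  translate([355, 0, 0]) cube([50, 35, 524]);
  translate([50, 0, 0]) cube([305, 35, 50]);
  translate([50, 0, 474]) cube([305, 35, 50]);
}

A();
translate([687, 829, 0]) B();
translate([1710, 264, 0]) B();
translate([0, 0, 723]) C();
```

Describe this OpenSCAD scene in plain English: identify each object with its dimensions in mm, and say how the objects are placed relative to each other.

A is a rectangular dining table. The top is 1660×779×33 mm with its upper surface at z = 723 mm. It stands on four 46×46 mm square legs, each inset 31 mm from the nearest pair of top edges, running from the floor to the underside of the top. Four apron rails, 46 mm thick and 66 mm tall, run between adjacent legs with their top edges flush with the underside of the top and their outer faces flush with the legs' outer faces.

B is a four-legged stool. The seat is 286×251 mm, 25 mm thick, top at z = 424 mm. It stands on four round legs, each 40 mm in diameter, from z = 0 to the seat underside, each leg's axis is inset half a diameter from the nearest pair of seat edges (so the leg's bounding box is flush with the corner).

C is a picture frame with a 305×424 mm rectangular opening (x by z) and a uniform 50 mm border on every side. Frame depth is 35 mm along y. It is built from two vertical stiles running the full outside height and two horizontal rails spanning the gap between the stiles.

Two stools sit around the table at the +y, +x sides. The picture frame is on top of the table.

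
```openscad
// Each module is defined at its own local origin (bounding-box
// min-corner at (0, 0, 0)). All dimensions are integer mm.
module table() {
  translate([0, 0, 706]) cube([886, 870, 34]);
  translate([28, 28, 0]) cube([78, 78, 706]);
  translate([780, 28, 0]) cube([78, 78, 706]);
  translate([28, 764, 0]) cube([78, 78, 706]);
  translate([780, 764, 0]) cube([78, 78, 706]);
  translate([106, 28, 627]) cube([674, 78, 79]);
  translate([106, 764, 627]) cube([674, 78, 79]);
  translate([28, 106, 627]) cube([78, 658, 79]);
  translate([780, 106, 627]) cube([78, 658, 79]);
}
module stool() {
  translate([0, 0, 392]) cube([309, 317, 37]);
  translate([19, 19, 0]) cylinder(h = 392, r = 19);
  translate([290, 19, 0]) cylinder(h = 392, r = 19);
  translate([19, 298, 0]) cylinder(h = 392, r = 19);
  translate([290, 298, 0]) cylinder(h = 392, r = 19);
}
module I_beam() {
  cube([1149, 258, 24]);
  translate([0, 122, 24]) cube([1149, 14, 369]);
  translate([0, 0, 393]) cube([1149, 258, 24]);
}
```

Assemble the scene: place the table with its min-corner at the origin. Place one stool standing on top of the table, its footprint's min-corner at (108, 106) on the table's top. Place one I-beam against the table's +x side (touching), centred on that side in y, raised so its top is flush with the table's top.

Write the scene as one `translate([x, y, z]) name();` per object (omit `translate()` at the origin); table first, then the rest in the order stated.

table();
translate([108, 106, 740]) stool();
translate([886, 306, 323]) I_beam();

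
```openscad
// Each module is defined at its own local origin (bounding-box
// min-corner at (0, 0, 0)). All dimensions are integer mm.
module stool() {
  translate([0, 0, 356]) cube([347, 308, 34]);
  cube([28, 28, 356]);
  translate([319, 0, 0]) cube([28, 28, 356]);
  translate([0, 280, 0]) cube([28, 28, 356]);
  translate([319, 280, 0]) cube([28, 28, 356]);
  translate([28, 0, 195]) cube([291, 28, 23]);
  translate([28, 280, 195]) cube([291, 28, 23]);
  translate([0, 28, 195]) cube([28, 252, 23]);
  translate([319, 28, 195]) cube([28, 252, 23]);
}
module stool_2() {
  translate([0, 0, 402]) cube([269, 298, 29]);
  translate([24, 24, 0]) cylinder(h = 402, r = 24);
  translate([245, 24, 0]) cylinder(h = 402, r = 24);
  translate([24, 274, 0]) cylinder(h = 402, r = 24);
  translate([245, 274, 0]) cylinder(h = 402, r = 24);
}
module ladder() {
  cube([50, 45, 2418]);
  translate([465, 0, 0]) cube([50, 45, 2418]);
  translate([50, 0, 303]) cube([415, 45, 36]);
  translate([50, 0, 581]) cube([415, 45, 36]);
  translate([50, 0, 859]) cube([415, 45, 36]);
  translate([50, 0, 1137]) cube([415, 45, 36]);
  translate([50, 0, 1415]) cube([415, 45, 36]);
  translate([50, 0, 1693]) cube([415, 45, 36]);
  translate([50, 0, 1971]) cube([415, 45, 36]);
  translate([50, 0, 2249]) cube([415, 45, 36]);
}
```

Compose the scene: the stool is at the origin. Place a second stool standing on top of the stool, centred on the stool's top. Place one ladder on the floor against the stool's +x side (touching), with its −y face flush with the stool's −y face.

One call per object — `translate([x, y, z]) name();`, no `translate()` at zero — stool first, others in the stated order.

stool();
translate([39, 5, 390]) stool_2();
translate([347, 0, 0]) ladder();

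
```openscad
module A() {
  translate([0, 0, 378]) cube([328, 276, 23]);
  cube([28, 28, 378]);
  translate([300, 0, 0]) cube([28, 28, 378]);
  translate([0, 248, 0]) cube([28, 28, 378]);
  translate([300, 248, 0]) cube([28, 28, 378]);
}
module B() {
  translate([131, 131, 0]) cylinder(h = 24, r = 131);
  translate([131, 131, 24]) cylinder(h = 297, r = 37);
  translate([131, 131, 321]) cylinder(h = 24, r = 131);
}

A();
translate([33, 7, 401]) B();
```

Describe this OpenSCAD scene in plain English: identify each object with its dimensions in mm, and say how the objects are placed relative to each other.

A is a four-legged stool. The seat is 328×276 mm, 23 mm thick, top at z = 401 mm. It stands on four square legs, each 28×28 mm in cross-section, from z = 0 to the seat underside, each flush with a corner of the seat.

B is a spool: two coaxial disc flanges of radius 131 mm and thickness 24 mm, joined by a core cylinder of radius 37 mm and height 297 mm. The lower flange rests on z = 0 and the three cylinders share a vertical axis.

The spool is on top of the stool, centred.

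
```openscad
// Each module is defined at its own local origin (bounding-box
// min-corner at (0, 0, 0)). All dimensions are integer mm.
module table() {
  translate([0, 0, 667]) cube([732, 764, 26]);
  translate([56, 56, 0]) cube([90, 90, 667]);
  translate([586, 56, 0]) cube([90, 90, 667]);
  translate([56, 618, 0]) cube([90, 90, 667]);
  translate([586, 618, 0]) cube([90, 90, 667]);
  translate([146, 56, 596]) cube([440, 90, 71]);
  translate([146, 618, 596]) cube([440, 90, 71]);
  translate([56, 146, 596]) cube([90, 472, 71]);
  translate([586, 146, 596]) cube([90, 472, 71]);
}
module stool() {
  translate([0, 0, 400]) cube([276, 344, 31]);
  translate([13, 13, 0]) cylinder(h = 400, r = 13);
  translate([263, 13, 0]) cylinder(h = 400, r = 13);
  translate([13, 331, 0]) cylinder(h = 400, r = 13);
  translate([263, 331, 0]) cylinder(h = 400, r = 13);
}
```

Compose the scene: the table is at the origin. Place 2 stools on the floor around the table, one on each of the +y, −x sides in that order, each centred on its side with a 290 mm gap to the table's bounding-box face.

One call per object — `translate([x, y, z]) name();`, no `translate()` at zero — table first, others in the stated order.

table();
translate([228, 1054, 0]) stool();
translate([-566, 210, 0]) stool();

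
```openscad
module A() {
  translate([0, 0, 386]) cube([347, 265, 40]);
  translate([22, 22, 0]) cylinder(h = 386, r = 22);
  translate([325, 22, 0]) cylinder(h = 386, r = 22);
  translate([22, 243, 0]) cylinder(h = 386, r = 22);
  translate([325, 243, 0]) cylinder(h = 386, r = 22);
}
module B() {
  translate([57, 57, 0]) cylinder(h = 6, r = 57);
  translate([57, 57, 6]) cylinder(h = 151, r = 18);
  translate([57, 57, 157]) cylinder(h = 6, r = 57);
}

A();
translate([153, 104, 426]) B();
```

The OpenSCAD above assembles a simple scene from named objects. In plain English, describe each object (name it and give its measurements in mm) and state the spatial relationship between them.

A is a simple wooden stool: a rectangular seat 347 mm (x) by 265 mm (y), 40 mm thick, top face at z = 426 mm, on four round legs, each 44 mm in diameter. The legs rest on z = 0, each leg's axis is inset half a diameter from the nearest pair of seat edges (so the leg's bounding box is flush with the corner).

B is a spool: two coaxial disc flanges of radius 57 mm and thickness 6 mm, joined by a core cylinder of radius 18 mm and height 151 mm. The lower flange rests on z = 0 and the three cylinders share a vertical axis.

The spool is on top of the stool.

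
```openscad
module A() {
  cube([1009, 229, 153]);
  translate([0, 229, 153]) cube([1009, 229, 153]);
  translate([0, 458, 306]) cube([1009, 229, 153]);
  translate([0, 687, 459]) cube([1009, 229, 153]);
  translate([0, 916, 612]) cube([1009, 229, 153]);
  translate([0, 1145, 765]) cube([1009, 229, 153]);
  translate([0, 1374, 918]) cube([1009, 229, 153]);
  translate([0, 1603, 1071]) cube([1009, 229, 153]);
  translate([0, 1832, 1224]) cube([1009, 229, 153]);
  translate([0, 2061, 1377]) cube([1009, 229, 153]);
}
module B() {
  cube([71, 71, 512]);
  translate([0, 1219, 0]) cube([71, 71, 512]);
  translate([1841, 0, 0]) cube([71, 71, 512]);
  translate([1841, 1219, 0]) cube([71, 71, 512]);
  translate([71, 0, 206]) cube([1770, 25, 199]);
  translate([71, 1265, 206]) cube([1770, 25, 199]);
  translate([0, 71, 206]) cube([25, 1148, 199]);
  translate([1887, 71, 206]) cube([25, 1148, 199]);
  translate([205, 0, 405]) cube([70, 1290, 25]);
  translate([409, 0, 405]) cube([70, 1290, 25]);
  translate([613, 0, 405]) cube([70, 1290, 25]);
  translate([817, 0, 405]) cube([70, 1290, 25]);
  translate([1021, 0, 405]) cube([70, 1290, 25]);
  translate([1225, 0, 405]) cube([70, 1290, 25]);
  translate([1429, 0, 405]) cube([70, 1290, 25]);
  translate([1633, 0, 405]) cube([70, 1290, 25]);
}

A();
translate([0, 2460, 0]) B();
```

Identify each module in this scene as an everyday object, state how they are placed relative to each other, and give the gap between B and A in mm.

The bed frame's nearest face is 170 mm from the staircase's +y face.

A is a staircase. B is a bed frame. The bed frame is on the floor beside the staircase on its +y side. The gap between the bed frame and the staircase is 170 mm.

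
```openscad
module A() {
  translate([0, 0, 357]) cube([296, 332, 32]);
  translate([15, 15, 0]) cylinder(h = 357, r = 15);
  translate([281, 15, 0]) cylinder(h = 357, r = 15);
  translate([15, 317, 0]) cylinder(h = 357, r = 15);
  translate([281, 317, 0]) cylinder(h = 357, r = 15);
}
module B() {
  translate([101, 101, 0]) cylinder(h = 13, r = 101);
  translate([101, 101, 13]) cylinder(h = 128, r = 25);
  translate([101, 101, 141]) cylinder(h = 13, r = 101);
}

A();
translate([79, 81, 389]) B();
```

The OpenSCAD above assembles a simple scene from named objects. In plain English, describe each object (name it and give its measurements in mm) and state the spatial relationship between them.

A is a simple wooden stool: a rectangular seat 296 mm (x) by 332 mm (y), 32 mm thick, top face at z = 389 mm, on four round legs, each 30 mm in diameter. The legs rest on z = 0, each leg's axis is inset half a diameter from the nearest pair of seat edges (so the leg's bounding box is flush with the corner).

B is a spool: two coaxial disc flanges of radius 101 mm and thickness 13 mm, joined by a core cylinder of radius 25 mm and height 128 mm. The lower flange rests on z = 0 and the three cylinders share a vertical axis.

The spool is on top of the stool.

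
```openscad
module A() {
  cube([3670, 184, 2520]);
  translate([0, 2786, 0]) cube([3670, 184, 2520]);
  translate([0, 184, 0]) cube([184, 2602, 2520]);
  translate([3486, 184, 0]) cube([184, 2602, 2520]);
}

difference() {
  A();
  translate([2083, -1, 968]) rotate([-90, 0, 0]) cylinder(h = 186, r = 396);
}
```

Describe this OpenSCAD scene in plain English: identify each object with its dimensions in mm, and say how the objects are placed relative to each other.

A is a box-shaped house frame (walls only): outside footprint 3670×2970 mm, wall height 2520 mm, wall thickness 184 mm. The two y-facing walls run the full x-width; the two x-facing walls fit between the inner faces of the y-facing walls.

The house frame has a circular hole of radius 396 mm through its front wall, centred at (x = 2083, z = 968).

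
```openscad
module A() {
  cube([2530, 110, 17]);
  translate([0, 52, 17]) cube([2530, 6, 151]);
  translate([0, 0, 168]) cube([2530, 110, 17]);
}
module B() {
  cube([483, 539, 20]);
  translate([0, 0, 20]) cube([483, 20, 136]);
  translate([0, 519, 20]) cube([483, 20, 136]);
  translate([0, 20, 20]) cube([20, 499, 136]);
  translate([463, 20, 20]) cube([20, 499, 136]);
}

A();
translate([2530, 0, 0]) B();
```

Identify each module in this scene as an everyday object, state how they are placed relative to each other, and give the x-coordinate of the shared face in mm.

The I-beam's +x face and the open box's −x face are both at x = 2530 mm.

A is an I-beam. B is an open box. The open box is against the I-beam's +x side, with their −y faces flush. The x-coordinate of the shared face is 2530 mm.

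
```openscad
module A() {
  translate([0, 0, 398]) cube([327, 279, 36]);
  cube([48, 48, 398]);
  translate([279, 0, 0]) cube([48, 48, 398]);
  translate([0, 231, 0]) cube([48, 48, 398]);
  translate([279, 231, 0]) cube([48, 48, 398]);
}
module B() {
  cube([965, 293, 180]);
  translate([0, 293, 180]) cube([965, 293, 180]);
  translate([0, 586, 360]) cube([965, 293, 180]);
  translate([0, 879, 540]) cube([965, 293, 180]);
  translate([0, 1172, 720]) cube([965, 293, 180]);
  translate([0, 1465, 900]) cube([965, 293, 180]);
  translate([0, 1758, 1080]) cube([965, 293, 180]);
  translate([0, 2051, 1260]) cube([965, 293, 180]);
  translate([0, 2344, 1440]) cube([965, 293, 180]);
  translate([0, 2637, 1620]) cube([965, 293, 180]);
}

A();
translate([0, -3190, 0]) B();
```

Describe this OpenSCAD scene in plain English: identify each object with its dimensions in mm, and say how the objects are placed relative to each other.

A is a simple wooden stool: a rectangular seat 327 mm (x) by 279 mm (y), 36 mm thick, top face at z = 434 mm, on four square legs, each 48×48 mm in cross-section. The legs rest on z = 0, each flush with a corner of the seat.

B is a straight staircase of 10 solid steps. Each step is 965 mm wide (x), 293 mm deep (y, the going) and 180 mm tall (the rise). The first step rests on the floor; each subsequent step sits one going further in +y and one rise higher in +z, directly behind and above the previous step with no overlap.

The staircase is on the floor beside the stool on its −y side.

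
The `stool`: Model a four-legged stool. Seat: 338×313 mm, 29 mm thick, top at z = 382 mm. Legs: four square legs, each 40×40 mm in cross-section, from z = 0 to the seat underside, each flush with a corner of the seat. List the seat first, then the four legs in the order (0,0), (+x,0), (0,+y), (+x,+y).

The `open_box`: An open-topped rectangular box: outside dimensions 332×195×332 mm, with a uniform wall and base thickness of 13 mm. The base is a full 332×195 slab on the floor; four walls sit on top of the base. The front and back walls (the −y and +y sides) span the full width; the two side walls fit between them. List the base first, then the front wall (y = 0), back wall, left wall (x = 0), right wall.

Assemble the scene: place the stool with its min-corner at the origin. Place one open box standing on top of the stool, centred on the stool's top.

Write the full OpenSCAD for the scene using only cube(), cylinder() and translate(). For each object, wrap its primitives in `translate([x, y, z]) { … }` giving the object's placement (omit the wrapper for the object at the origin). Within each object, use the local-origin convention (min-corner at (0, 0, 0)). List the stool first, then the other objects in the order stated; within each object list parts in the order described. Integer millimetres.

translate([0, 0, 353]) cube([338, 313, 29]);
cube([40, 40, 353]);
translate([298, 0, 0]) cube([40, 40, 353]);
translate([0, 273, 0]) cube([40, 40, 353]);
translate([298, 273, 0]) cube([40, 40, 353]);
translate([3, 59, 382]) {
  cube([332, 195, 13]);
  translate([0, 0, 13]) cube([332, 13, 319]);
  translate([0, 182, 13]) cube([332, 13, 319]);
  translate([0, 13, 13]) cube([13, 169, 319]);
  translate([319, 13, 13]) cube([13, 169, 319]);
}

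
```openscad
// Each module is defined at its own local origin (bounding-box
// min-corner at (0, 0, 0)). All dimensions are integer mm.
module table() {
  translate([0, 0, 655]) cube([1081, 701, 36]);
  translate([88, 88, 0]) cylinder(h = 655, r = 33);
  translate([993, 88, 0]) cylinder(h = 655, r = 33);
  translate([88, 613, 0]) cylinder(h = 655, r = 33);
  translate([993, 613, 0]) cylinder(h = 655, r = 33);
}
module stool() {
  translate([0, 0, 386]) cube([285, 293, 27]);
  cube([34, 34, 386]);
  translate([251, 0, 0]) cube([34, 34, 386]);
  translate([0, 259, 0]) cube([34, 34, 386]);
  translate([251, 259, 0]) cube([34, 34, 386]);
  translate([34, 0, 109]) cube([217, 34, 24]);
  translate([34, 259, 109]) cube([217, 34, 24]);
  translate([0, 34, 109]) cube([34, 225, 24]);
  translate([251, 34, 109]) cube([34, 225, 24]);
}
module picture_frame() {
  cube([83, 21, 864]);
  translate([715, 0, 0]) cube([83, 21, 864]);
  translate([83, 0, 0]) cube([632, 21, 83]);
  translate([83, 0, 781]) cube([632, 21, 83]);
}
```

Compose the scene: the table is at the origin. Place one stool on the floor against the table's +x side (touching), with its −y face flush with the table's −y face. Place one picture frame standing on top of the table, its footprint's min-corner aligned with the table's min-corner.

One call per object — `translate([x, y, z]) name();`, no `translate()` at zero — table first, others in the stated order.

table();
translate([1081, 0, 0]) stool();
translate([0, 0, 691]) picture_frame();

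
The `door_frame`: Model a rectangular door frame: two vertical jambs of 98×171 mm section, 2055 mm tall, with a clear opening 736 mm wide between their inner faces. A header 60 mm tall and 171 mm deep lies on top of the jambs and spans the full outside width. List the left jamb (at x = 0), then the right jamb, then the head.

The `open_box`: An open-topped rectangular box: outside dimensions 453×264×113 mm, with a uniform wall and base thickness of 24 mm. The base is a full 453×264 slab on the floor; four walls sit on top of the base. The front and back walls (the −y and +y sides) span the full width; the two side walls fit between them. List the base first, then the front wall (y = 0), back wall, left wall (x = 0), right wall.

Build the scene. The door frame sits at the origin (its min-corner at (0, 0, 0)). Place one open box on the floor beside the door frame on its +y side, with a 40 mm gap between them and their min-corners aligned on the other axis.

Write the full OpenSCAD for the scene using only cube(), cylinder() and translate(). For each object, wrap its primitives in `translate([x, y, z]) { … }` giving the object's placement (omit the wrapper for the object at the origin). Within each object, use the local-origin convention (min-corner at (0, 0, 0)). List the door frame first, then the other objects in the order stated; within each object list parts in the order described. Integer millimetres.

cube([98, 171, 2055]);
translate([834, 0, 0]) cube([98, 171, 2055]);
translate([0, 0, 2055]) cube([932, 171, 60]);
translate([0, 211, 0]) {
  cube([453, 264, 24]);
  translate([0, 0, 24]) cube([453, 24, 89]);
  translate([0, 240, 24]) cube([453, 24, 89]);
  translate([0, 24, 24]) cube([24, 216, 89]);
  translate([429, 24, 24]) cube([24, 216, 89]);
}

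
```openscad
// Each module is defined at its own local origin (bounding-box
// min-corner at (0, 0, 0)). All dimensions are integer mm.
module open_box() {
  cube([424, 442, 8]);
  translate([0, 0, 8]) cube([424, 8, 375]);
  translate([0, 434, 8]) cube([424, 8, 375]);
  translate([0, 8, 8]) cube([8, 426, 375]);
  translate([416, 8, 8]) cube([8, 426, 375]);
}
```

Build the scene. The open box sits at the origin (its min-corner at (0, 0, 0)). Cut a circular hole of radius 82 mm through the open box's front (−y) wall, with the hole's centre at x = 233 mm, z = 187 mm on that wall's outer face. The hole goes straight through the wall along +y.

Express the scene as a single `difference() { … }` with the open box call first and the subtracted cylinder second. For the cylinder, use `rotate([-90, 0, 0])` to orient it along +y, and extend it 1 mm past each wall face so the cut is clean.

difference() {
  open_box();
  translate([233, -1, 187]) rotate([-90, 0, 0]) cylinder(h = 10, r = 82);
}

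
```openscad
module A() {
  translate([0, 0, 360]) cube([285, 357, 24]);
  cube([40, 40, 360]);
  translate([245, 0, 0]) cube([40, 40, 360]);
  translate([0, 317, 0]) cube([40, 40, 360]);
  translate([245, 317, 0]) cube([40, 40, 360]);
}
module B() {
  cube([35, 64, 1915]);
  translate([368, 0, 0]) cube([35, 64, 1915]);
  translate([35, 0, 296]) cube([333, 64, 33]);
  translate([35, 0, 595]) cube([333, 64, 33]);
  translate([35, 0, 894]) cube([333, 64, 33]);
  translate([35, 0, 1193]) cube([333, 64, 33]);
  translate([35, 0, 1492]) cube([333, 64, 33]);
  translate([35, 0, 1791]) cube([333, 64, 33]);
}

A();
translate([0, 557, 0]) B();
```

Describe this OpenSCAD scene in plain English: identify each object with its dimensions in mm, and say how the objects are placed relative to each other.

A is a four-legged stool. The seat is a 285×357×24 mm slab whose top surface is at z = 384 mm; four square legs, each 40×40 mm in cross-section, run from the floor (z = 0) to the underside of the seat, each flush with a corner of the seat.

B is a wooden ladder with two side rails of 35×64 mm section and 1915 mm height, set 403 mm apart overall. Between them run 6 rectangular rungs (64 mm deep, 33 mm thick), front faces flush with the rails' −y face. The bottom of the first rung is 296 mm above the floor and each subsequent rung is 299 mm higher than the one below.

The ladder is on the floor beside the stool on its +y side.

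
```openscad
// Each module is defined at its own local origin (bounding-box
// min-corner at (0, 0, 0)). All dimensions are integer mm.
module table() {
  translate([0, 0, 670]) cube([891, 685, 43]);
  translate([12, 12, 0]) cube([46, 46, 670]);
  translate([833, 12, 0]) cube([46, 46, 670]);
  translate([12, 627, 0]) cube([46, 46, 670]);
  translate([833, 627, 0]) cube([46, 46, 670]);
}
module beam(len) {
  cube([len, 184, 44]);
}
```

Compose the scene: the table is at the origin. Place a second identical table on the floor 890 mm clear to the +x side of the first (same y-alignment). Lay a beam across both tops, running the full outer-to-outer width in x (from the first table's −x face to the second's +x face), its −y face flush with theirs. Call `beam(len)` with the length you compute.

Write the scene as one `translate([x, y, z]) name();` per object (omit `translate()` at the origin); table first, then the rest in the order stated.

table();
translate([1781, 0, 0]) table();
translate([0, 0, 713]) beam(2672);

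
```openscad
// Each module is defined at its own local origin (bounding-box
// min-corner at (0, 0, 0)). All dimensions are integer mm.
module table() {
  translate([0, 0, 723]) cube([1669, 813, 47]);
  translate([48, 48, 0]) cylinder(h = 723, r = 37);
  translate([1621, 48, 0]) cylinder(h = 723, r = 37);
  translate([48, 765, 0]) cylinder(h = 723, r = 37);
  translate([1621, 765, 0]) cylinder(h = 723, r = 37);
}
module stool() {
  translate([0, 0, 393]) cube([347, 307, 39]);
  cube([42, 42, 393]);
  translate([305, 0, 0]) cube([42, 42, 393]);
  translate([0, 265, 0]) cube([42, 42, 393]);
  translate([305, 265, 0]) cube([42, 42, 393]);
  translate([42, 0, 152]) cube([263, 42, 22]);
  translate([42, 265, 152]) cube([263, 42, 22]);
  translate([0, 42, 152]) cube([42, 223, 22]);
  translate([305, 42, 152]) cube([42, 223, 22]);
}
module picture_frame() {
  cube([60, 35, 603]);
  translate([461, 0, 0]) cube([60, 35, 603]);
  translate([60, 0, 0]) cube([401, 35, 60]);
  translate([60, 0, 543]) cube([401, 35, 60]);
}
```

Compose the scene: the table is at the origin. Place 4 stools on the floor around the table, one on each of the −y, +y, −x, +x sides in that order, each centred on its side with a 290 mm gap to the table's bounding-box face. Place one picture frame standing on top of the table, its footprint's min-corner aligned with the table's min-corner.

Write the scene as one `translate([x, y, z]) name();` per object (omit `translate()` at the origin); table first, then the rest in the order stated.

table();
translate([661, -597, 0]) stool();
translate([661, 1103, 0]) stool();
translate([-637, 253, 0]) stool();
translate([1959, 253, 0]) stool();
translate([0, 0, 770]) picture_frame();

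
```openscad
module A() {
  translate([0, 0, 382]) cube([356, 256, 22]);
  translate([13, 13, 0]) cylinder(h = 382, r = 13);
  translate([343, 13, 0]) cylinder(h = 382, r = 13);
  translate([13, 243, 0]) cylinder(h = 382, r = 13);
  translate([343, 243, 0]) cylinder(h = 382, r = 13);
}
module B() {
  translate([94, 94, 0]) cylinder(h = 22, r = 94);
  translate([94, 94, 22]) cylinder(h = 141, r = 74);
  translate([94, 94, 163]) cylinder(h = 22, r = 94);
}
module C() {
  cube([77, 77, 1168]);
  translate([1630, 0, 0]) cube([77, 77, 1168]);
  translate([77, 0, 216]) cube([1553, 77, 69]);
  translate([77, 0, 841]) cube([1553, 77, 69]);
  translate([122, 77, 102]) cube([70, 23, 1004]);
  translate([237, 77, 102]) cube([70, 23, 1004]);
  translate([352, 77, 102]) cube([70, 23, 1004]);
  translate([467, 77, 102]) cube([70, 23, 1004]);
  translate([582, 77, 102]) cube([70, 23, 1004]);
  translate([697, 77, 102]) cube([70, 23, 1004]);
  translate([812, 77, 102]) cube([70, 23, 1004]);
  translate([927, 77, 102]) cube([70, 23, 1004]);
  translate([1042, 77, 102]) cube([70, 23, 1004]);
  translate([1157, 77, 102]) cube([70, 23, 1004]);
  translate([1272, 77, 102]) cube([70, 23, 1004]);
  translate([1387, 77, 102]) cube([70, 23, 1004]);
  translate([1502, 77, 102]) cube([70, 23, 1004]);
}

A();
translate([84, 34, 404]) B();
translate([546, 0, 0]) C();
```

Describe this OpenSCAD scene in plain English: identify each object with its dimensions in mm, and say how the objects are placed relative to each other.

A is a four-legged stool. The seat is a 356×256×22 mm slab whose top surface is at z = 404 mm; four round legs, each 26 mm in diameter, run from the floor (z = 0) to the underside of the seat, each leg's axis is inset half a diameter from the nearest pair of seat edges (so the leg's bounding box is flush with the corner).

B is a spool: two coaxial disc flanges of radius 94 mm and thickness 22 mm, joined by a core cylinder of radius 74 mm and height 141 mm. The lower flange rests on z = 0 and the three cylinders share a vertical axis.

C is a fence section. Two 77×77 mm posts, 1168 mm tall, stand on the floor with a clear span of 1553 mm between their inner faces. Two horizontal rails of 77×69 mm section span the gap between the posts with their undersides at z = 216 mm and z = 841 mm, flush with the posts' −y face. 13 pickets, each 70 mm wide, 23 mm thick and 1004 mm tall, are fixed to the +y face of the rails with their bottoms at z = 102 mm, evenly spaced across the span with equal gaps (rounded down to the nearest mm) at the −x end and between each pair — any rounding remainder accumulates at the +x end.

The spool is on top of the stool, centred. The fence section is on the floor beside the stool on its +x side.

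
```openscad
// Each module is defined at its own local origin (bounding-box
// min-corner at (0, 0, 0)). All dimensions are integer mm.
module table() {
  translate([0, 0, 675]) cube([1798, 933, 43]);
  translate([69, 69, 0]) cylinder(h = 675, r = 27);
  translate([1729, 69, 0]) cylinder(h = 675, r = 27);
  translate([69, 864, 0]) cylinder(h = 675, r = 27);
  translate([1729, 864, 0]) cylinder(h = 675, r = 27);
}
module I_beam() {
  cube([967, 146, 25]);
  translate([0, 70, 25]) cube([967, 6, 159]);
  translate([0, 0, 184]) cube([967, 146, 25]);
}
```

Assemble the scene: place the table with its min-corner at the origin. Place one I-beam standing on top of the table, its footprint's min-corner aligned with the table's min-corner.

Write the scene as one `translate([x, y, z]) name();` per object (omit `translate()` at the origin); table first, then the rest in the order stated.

table();
translate([0, 0, 718]) I_beam();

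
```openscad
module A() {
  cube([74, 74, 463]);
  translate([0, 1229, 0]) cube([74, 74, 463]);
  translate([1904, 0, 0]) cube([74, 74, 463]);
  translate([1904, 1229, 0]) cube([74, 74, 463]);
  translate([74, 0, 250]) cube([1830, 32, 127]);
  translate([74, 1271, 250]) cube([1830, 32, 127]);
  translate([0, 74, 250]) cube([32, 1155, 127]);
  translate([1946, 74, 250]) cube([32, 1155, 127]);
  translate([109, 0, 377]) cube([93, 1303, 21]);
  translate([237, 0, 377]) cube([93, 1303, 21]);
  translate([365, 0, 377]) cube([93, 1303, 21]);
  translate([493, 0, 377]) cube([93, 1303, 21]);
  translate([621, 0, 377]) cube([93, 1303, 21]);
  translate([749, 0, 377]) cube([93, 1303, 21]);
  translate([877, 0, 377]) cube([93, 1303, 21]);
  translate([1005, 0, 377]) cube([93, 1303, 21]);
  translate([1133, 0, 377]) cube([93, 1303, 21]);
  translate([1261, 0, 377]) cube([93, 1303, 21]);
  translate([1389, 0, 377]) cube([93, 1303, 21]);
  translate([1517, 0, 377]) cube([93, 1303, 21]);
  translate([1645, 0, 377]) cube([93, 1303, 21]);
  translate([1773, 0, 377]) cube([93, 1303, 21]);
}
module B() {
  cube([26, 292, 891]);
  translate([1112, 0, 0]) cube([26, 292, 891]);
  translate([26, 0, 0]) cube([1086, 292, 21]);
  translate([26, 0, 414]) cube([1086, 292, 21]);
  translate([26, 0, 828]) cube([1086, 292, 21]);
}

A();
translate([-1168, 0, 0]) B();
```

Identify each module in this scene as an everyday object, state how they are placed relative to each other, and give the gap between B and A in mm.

A is a bed frame. B is a bookshelf. The bookshelf is on the floor beside the bed frame on its −x side. The gap between the bookshelf and the bed frame is 30 mm.

The bookshelf's nearest face is 30 mm from the bed frame's −x face.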